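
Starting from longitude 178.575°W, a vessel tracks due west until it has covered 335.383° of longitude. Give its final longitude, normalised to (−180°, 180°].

153.958°W

Start at -178.575°; shift −335.383° → -513.958°.
-513.958° lies outside (−180°, 180°]; add 360° → -153.958°.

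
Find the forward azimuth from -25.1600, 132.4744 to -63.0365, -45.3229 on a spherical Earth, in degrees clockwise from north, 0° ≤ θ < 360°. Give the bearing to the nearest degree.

181°

Δλ = -45.3229 − 132.4744 = -177.7973°.
θ = atan2( sin Δλ · cos φ₂ , cos φ₁ · sin φ₂ − sin φ₁ · cos φ₂ · cos Δλ )
  = atan2(-0.01743, -0.99936) = -179.001° → normalised to [0°, 360°): 180.999°.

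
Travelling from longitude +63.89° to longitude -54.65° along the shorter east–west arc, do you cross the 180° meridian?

Signed shortest Δλ = ((-54.65 − 63.89 + 180) mod 360) − 180 = -118.54°.
Going west by 118.54° from +63.89° reaches -54.65° without touching 180°.

No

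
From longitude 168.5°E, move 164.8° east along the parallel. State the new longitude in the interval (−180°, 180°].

26.7°W

Start at +168.5°; shift +164.8° → +333.3°.
+333.3° lies outside (−180°, 180°]; subtract 360° → -26.7°.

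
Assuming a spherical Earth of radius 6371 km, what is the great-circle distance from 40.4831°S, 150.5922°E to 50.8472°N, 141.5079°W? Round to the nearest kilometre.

Δλ = -141.5079 − 150.5922 = -292.1001°; wrapped into (−180°, 180°]: 67.8999°.
Δφ = 50.8472 − -40.4831 = 91.3303°.
a = sin²(Δφ/2) + cos φ₁ · cos φ₂ · sin²(Δλ/2) = 0.661387.
c = 2·atan2(√a, √(1−a)) = 1.89945 rad → d = 6371·c ≈ 12101.43 km.

12101 km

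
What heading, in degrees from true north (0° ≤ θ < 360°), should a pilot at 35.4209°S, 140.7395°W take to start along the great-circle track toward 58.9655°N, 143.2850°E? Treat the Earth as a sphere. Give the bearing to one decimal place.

327.0°

Δλ = 143.2850 − -140.7395 = 284.0245°; wrapped into (−180°, 180°]: -75.9755°.
θ = atan2( sin Δλ · cos φ₂ , cos φ₁ · sin φ₂ − sin φ₁ · cos φ₂ · cos Δλ )
  = atan2(-0.50019, 0.77068) = -32.984° → normalised to [0°, 360°): 327.016°.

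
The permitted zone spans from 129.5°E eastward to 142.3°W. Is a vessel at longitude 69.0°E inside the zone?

No

Band width going east from +129.5° to -142.3°: ((-142.3 − 129.5) mod 360) = 88.2°.
Offset of +69.0° east of the west edge: ((69.0 − 129.5) mod 360) = 299.5°.
299.5° > 88.2° ⇒ outside.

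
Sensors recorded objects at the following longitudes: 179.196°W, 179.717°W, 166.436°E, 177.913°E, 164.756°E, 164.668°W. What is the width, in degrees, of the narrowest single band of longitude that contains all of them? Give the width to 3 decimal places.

30.576°

Sort the longitudes: -179.717°, -179.196°, -164.668°, +164.756°, +166.436°, +177.913°.
Eastward gaps between consecutive values (wrapping around): 0.521°, 14.528°, 329.424°, 1.680°, 11.477°, 2.370°.
Largest gap = 329.424° ⇒ minimal covering band is its complement: 360° − 329.424° = 30.576°.
Band runs from +164.756° eastward to -164.668°, crossing the antimeridian.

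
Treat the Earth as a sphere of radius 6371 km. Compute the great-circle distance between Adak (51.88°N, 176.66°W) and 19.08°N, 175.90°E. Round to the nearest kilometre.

Δλ = 175.90 − -176.66 = 352.56°; wrapped into (−180°, 180°]: -7.44°.
Δφ = 19.08 − 51.88 = -32.80°.
a = sin²(Δφ/2) + cos φ₁ · cos φ₂ · sin²(Δλ/2) = 0.082173.
c = 2·atan2(√a, √(1−a)) = 0.58147 rad → d = 6371·c ≈ 3704.56 km.

3705 km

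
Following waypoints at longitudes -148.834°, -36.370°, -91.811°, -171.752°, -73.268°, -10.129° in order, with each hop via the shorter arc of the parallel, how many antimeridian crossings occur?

0

Leg 1: -148.834° → -36.370°, shortest Δλ = 112.464° (east) — does not cross 180°.
Leg 2: -36.370° → -91.811°, shortest Δλ = -55.441° (west) — does not cross 180°.
Leg 3: -91.811° → -171.752°, shortest Δλ = -79.941° (west) — does not cross 180°.
Leg 4: -171.752° → -73.268°, shortest Δλ = 98.484° (east) — does not cross 180°.
Leg 5: -73.268° → -10.129°, shortest Δλ = 63.139° (east) — does not cross 180°.
Total crossings: 0.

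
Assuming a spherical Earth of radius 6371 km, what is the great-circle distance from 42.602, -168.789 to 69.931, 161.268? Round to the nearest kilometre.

3478 km

Δλ = 161.268 − -168.789 = 330.057°; wrapped into (−180°, 180°]: -29.943°.
Δφ = 69.931 − 42.602 = 27.329°.
a = sin²(Δφ/2) + cos φ₁ · cos φ₂ · sin²(Δλ/2) = 0.072665.
c = 2·atan2(√a, √(1−a)) = 0.54588 rad → d = 6371·c ≈ 3477.80 km.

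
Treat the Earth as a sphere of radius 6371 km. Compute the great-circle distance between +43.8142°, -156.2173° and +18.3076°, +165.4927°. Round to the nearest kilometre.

Δλ = 165.4927 − -156.2173 = 321.7100°; wrapped into (−180°, 180°]: -38.2900°.
Δφ = 18.3076 − 43.8142 = -25.5066°.
a = sin²(Δφ/2) + cos φ₁ · cos φ₂ · sin²(Δλ/2) = 0.122416.
c = 2·atan2(√a, √(1−a)) = 0.71489 rad → d = 6371·c ≈ 4554.54 km.

4555 km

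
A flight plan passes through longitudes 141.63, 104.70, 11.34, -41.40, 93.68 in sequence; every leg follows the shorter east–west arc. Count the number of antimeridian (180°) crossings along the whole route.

Leg 1: +141.63° → +104.70°, shortest Δλ = -36.93° (west) — does not cross 180°.
Leg 2: +104.70° → +11.34°, shortest Δλ = -93.36° (west) — does not cross 180°.
Leg 3: +11.34° → -41.40°, shortest Δλ = -52.74° (west) — does not cross 180°.
Leg 4: -41.40° → +93.68°, shortest Δλ = 135.08° (east) — does not cross 180°.
Total crossings: 0.

0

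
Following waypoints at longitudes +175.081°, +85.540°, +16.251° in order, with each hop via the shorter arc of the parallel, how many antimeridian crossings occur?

Leg 1: +175.081° → +85.540°, shortest Δλ = -89.541° (west) — does not cross 180°.
Leg 2: +85.540° → +16.251°, shortest Δλ = -69.289° (west) — does not cross 180°.
Total crossings: 0.

0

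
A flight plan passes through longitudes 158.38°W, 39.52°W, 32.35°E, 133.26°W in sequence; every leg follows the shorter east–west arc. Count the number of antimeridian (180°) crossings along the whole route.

Leg 1: -158.38° → -39.52°, shortest Δλ = 118.86° (east) — does not cross 180°.
Leg 2: -39.52° → +32.35°, shortest Δλ = 71.87° (east) — does not cross 180°.
Leg 3: +32.35° → -133.26°, shortest Δλ = -165.61° (west) — does not cross 180°.
Total crossings: 0.

0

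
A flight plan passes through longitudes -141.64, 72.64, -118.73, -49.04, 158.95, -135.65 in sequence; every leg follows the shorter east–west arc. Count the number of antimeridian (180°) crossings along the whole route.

Leg 1: -141.64° → +72.64°, shortest Δλ = -145.72° (west) — crosses 180°.
Leg 2: +72.64° → -118.73°, shortest Δλ = 168.63° (east) — crosses 180°.
Leg 3: -118.73° → -49.04°, shortest Δλ = 69.69° (east) — does not cross 180°.
Leg 4: -49.04° → +158.95°, shortest Δλ = -152.01° (west) — crosses 180°.
Leg 5: +158.95° → -135.65°, shortest Δλ = 65.4° (east) — crosses 180°.
Total crossings: 4.

4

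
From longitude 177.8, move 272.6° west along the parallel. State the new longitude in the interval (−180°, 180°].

-94.8°

Start at +177.8°; shift −272.6° → -94.8°.
-94.8° already lies in (−180°, 180°].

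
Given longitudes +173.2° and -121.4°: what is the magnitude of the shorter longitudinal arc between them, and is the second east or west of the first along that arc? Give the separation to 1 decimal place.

65.4° east

Raw difference: -121.4 − 173.2 = -294.6°.
Normalise into (−180°, 180°]: -294.6° + 360° = 65.4°.
Positive ⇒ the second point lies to the east; separation 65.4°.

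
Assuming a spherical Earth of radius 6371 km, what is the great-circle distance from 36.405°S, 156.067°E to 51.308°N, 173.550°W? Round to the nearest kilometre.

Δλ = -173.550 − 156.067 = -329.617°; wrapped into (−180°, 180°]: 30.383°.
Δφ = 51.308 − -36.405 = 87.713°.
a = sin²(Δφ/2) + cos φ₁ · cos φ₂ · sin²(Δλ/2) = 0.514597.
c = 2·atan2(√a, √(1−a)) = 1.59999 rad → d = 6371·c ≈ 10193.56 km.

10194 km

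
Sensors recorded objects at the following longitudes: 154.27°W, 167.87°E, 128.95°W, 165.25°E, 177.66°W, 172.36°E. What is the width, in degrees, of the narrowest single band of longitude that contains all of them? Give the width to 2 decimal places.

Sort the longitudes: -177.66°, -154.27°, -128.95°, +165.25°, +167.87°, +172.36°.
Eastward gaps between consecutive values (wrapping around): 23.39°, 25.32°, 294.20°, 2.62°, 4.49°, 9.98°.
Largest gap = 294.20° ⇒ minimal covering band is its complement: 360° − 294.20° = 65.80°.
Band runs from +165.25° eastward to -128.95°, crossing the antimeridian.

65.80°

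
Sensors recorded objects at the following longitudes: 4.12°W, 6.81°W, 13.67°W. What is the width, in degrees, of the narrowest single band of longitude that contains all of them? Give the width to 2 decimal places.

Sort the longitudes: -13.67°, -6.81°, -4.12°.
Eastward gaps between consecutive values (wrapping around): 6.86°, 2.69°, 350.45°.
Largest gap = 350.45° ⇒ minimal covering band is its complement: 360° − 350.45° = 9.55°.
Band runs from -13.67° eastward to -4.12°.

9.55°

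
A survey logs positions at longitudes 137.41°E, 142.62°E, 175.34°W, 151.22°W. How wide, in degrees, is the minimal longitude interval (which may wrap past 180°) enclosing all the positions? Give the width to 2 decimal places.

71.37°

Sort the longitudes: -175.34°, -151.22°, +137.41°, +142.62°.
Eastward gaps between consecutive values (wrapping around): 24.12°, 288.63°, 5.21°, 42.04°.
Largest gap = 288.63° ⇒ minimal covering band is its complement: 360° − 288.63° = 71.37°.
Band runs from +137.41° eastward to -151.22°, crossing the antimeridian.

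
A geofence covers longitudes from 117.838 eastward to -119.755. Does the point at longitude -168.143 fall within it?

Band width going east from +117.838° to -119.755°: ((-119.755 − 117.838) mod 360) = 122.407°.
Offset of -168.143° east of the west edge: ((-168.143 − 117.838) mod 360) = 74.019°.
74.019° ≤ 122.407° ⇒ inside.

Yes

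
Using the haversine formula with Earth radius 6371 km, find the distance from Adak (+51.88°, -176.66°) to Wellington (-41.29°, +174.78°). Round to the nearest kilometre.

Δλ = 174.78 − -176.66 = 351.44°; wrapped into (−180°, 180°]: -8.56°.
Δφ = -41.29 − 51.88 = -93.17°.
a = sin²(Δφ/2) + cos φ₁ · cos φ₂ · sin²(Δλ/2) = 0.530233.
c = 2·atan2(√a, √(1−a)) = 1.63130 rad → d = 6371·c ≈ 10393.00 km.

10393 km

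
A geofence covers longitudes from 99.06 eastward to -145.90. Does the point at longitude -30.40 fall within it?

No

Band width going east from +99.06° to -145.90°: ((-145.90 − 99.06) mod 360) = 115.04°.
Offset of -30.40° east of the west edge: ((-30.40 − 99.06) mod 360) = 230.54°.
230.54° > 115.04° ⇒ outside.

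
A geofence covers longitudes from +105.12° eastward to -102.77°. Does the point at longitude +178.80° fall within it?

Yes

Band width going east from +105.12° to -102.77°: ((-102.77 − 105.12) mod 360) = 152.11°.
Offset of +178.80° east of the west edge: ((178.80 − 105.12) mod 360) = 73.68°.
73.68° ≤ 152.11° ⇒ inside.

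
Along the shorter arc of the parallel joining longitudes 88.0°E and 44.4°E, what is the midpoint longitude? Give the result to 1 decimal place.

66.2°E

Signed shortest Δλ from +88.0° to +44.4° is -43.6°.
Midpoint longitude = +88.0° + (-43.6°)/2 = +88.0° − 21.8° = +66.2°.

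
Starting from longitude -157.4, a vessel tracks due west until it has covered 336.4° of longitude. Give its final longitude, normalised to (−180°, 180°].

Start at -157.4°; shift −336.4° → -493.8°.
-493.8° lies outside (−180°, 180°]; add 360° → -133.8°.

-133.8°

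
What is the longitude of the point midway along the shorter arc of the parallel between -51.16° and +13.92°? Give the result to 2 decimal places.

-18.62°

Signed shortest Δλ from -51.16° to +13.92° is +65.08°.
Midpoint longitude = -51.16° + (+65.08°)/2 = -51.16° + 32.54° = -18.62°.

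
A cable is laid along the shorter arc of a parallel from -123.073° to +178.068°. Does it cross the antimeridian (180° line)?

Yes

Naïve |178.068 − -123.073| = 301.141° > 180°, so the shorter arc goes the other way round — across 180°.
Signed shortest Δλ = ((178.068 − -123.073 + 180) mod 360) − 180 = -58.859°.
Going west by 58.859° from -123.073° passes through 180° before reaching +178.068°.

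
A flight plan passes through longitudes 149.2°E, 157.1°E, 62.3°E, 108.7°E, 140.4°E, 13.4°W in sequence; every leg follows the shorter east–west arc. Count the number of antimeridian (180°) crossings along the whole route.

Leg 1: +149.2° → +157.1°, shortest Δλ = 7.9° (east) — does not cross 180°.
Leg 2: +157.1° → +62.3°, shortest Δλ = -94.8° (west) — does not cross 180°.
Leg 3: +62.3° → +108.7°, shortest Δλ = 46.4° (east) — does not cross 180°.
Leg 4: +108.7° → +140.4°, shortest Δλ = 31.7° (east) — does not cross 180°.
Leg 5: +140.4° → -13.4°, shortest Δλ = -153.8° (west) — does not cross 180°.
Total crossings: 0.

0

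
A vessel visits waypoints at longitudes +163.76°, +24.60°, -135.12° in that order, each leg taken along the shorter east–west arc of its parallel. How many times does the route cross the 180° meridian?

Leg 1: +163.76° → +24.60°, shortest Δλ = -139.16° (west) — does not cross 180°.
Leg 2: +24.60° → -135.12°, shortest Δλ = -159.72° (west) — does not cross 180°.
Total crossings: 0.

0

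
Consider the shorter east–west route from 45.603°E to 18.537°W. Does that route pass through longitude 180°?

Signed shortest Δλ = ((-18.537 − 45.603 + 180) mod 360) − 180 = -64.14°.
Going west by 64.14° from +45.603° reaches -18.537° without touching 180°.

No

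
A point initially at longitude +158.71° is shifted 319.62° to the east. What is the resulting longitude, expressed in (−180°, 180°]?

+118.33°

Start at +158.71°; shift +319.62° → +478.33°.
+478.33° lies outside (−180°, 180°]; subtract 360° → +118.33°.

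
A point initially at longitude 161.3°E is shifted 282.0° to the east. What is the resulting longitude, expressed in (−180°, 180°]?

Start at +161.3°; shift +282.0° → +443.3°.
+443.3° lies outside (−180°, 180°]; subtract 360° → +83.3°.

83.3°E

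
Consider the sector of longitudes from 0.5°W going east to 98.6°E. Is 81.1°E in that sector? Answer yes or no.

Yes

Band width going east from -0.5° to +98.6°: ((98.6 − -0.5) mod 360) = 99.1°.
Offset of +81.1° east of the west edge: ((81.1 − -0.5) mod 360) = 81.6°.
81.6° ≤ 99.1° ⇒ inside.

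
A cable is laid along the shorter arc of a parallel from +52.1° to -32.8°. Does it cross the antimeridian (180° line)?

Signed shortest Δλ = ((-32.8 − 52.1 + 180) mod 360) − 180 = -84.9°.
Going west by 84.9° from +52.1° reaches -32.8° without touching 180°.

No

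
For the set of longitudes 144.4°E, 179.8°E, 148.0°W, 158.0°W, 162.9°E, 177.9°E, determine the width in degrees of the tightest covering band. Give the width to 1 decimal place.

Sort the longitudes: -158.0°, -148.0°, +144.4°, +162.9°, +177.9°, +179.8°.
Eastward gaps between consecutive values (wrapping around): 10.0°, 292.4°, 18.5°, 15.0°, 1.9°, 22.2°.
Largest gap = 292.4° ⇒ minimal covering band is its complement: 360° − 292.4° = 67.6°.
Band runs from +144.4° eastward to -148.0°, crossing the antimeridian.

67.6°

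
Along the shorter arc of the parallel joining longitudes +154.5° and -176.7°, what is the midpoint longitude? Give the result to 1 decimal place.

Signed shortest Δλ from +154.5° to -176.7° is +28.8°.
Midpoint longitude = +154.5° + (+28.8°)/2 = +154.5° + 14.4° = +168.9°.
(The naïve average (+154.5 + -176.7)/2 = -11.1° is on the wrong side of the globe.)

+168.9°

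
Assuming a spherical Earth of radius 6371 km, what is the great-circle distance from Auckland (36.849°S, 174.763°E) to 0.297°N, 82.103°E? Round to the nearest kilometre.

Δλ = 82.103 − 174.763 = -92.660°.
Δφ = 0.297 − -36.849 = 37.146°.
a = sin²(Δφ/2) + cos φ₁ · cos φ₂ · sin²(Δλ/2) = 0.520123.
c = 2·atan2(√a, √(1−a)) = 1.61105 rad → d = 6371·c ≈ 10264.02 km.

10264 km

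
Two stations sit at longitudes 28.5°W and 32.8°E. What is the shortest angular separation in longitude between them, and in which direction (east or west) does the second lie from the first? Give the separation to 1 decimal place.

61.3° east

Raw difference: 32.8 − -28.5 = 61.3°.
Normalise into (−180°, 180°]: 61.3° stays 61.3°.
Positive ⇒ the second point lies to the east; separation 61.3°.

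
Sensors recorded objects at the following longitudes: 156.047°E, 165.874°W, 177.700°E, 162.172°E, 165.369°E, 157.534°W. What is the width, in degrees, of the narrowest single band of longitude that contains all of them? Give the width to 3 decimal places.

Sort the longitudes: -165.874°, -157.534°, +156.047°, +162.172°, +165.369°, +177.700°.
Eastward gaps between consecutive values (wrapping around): 8.340°, 313.581°, 6.125°, 3.197°, 12.331°, 16.426°.
Largest gap = 313.581° ⇒ minimal covering band is its complement: 360° − 313.581° = 46.419°.
Band runs from +156.047° eastward to -157.534°, crossing the antimeridian.

46.419°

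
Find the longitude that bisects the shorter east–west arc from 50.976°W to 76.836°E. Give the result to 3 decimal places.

12.930°E

Signed shortest Δλ from -50.976° to +76.836° is +127.812°.
Midpoint longitude = -50.976° + (+127.812°)/2 = -50.976° + 63.906° = +12.930°.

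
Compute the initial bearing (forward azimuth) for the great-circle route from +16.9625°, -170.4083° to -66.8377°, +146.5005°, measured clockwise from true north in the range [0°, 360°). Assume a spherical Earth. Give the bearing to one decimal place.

195.6°

Δλ = 146.5005 − -170.4083 = 316.9088°; wrapped into (−180°, 180°]: -43.0912°.
θ = atan2( sin Δλ · cos φ₂ , cos φ₁ · sin φ₂ − sin φ₁ · cos φ₂ · cos Δλ )
  = atan2(-0.26871, -0.96320) = -164.412° → normalised to [0°, 360°): 195.588°.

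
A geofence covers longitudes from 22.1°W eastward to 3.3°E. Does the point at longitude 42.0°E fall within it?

No

Band width going east from -22.1° to +3.3°: ((3.3 − -22.1) mod 360) = 25.4°.
Offset of +42.0° east of the west edge: ((42.0 − -22.1) mod 360) = 64.1°.
64.1° > 25.4° ⇒ outside.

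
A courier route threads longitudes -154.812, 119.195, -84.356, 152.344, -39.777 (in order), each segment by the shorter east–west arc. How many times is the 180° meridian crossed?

Leg 1: -154.812° → +119.195°, shortest Δλ = -85.993° (west) — crosses 180°.
Leg 2: +119.195° → -84.356°, shortest Δλ = 156.449° (east) — crosses 180°.
Leg 3: -84.356° → +152.344°, shortest Δλ = -123.3° (west) — crosses 180°.
Leg 4: +152.344° → -39.777°, shortest Δλ = 167.879° (east) — crosses 180°.
Total crossings: 4.

4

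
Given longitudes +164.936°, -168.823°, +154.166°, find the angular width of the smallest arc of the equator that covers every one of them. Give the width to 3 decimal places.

Sort the longitudes: -168.823°, +154.166°, +164.936°.
Eastward gaps between consecutive values (wrapping around): 322.989°, 10.770°, 26.241°.
Largest gap = 322.989° ⇒ minimal covering band is its complement: 360° − 322.989° = 37.011°.
Band runs from +154.166° eastward to -168.823°, crossing the antimeridian.

37.011°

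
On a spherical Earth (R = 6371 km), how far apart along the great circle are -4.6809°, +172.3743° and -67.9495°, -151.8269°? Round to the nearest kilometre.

Δλ = -151.8269 − 172.3743 = -324.2012°; wrapped into (−180°, 180°]: 35.7988°.
Δφ = -67.9495 − -4.6809 = -63.2686°.
a = sin²(Δφ/2) + cos φ₁ · cos φ₂ · sin²(Δλ/2) = 0.310441.
c = 2·atan2(√a, √(1−a)) = 1.18195 rad → d = 6371·c ≈ 7530.22 km.

7530 km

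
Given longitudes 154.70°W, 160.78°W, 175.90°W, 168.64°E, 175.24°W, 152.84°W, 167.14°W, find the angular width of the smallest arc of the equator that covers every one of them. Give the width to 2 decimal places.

38.52°

Sort the longitudes: -175.90°, -175.24°, -167.14°, -160.78°, -154.70°, -152.84°, +168.64°.
Eastward gaps between consecutive values (wrapping around): 0.66°, 8.10°, 6.36°, 6.08°, 1.86°, 321.48°, 15.46°.
Largest gap = 321.48° ⇒ minimal covering band is its complement: 360° − 321.48° = 38.52°.
Band runs from +168.64° eastward to -152.84°, crossing the antimeridian.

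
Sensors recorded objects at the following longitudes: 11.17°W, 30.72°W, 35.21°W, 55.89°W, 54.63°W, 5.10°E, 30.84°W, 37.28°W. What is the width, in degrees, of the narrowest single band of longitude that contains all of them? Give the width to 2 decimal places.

60.99°

Sort the longitudes: -55.89°, -54.63°, -37.28°, -35.21°, -30.84°, -30.72°, -11.17°, +5.10°.
Eastward gaps between consecutive values (wrapping around): 1.26°, 17.35°, 2.07°, 4.37°, 0.12°, 19.55°, 16.27°, 299.01°.
Largest gap = 299.01° ⇒ minimal covering band is its complement: 360° − 299.01° = 60.99°.
Band runs from -55.89° eastward to +5.10°.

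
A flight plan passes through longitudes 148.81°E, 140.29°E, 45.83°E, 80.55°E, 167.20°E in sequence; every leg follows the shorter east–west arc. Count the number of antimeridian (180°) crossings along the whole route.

Leg 1: +148.81° → +140.29°, shortest Δλ = -8.52° (west) — does not cross 180°.
Leg 2: +140.29° → +45.83°, shortest Δλ = -94.46° (west) — does not cross 180°.
Leg 3: +45.83° → +80.55°, shortest Δλ = 34.72° (east) — does not cross 180°.
Leg 4: +80.55° → +167.20°, shortest Δλ = 86.65° (east) — does not cross 180°.
Total crossings: 0.

0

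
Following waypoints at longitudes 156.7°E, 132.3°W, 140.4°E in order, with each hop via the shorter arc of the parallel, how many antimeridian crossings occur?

2

Leg 1: +156.7° → -132.3°, shortest Δλ = 71.0° (east) — crosses 180°.
Leg 2: -132.3° → +140.4°, shortest Δλ = -87.3° (west) — crosses 180°.
Total crossings: 2.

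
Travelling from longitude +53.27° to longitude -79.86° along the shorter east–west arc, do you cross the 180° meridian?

No

Signed shortest Δλ = ((-79.86 − 53.27 + 180) mod 360) − 180 = -133.13°.
Going west by 133.13° from +53.27° reaches -79.86° without touching 180°.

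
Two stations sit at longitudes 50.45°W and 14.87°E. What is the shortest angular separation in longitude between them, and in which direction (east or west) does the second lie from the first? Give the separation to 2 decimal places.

65.32° east

Raw difference: 14.87 − -50.45 = 65.32°.
Normalise into (−180°, 180°]: 65.32° stays 65.32°.
Positive ⇒ the second point lies to the east; separation 65.32°.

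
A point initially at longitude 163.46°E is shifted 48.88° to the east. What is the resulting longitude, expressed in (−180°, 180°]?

147.66°W

Start at +163.46°; shift +48.88° → +212.34°.
+212.34° lies outside (−180°, 180°]; subtract 360° → -147.66°.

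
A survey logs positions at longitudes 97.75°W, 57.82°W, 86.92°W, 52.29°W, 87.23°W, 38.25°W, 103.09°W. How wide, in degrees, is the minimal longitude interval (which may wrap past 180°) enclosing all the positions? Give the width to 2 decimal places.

Sort the longitudes: -103.09°, -97.75°, -87.23°, -86.92°, -57.82°, -52.29°, -38.25°.
Eastward gaps between consecutive values (wrapping around): 5.34°, 10.52°, 0.31°, 29.10°, 5.53°, 14.04°, 295.16°.
Largest gap = 295.16° ⇒ minimal covering band is its complement: 360° − 295.16° = 64.84°.
Band runs from -103.09° eastward to -38.25°.

64.84°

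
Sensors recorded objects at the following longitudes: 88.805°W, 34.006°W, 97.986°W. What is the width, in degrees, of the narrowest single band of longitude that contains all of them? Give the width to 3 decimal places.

63.980°

Sort the longitudes: -97.986°, -88.805°, -34.006°.
Eastward gaps between consecutive values (wrapping around): 9.181°, 54.799°, 296.020°.
Largest gap = 296.020° ⇒ minimal covering band is its complement: 360° − 296.020° = 63.980°.
Band runs from -97.986° eastward to -34.006°.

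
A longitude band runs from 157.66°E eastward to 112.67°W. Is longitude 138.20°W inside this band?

Yes

Band width going east from +157.66° to -112.67°: ((-112.67 − 157.66) mod 360) = 89.67°.
Offset of -138.20° east of the west edge: ((-138.20 − 157.66) mod 360) = 64.14°.
64.14° ≤ 89.67° ⇒ inside.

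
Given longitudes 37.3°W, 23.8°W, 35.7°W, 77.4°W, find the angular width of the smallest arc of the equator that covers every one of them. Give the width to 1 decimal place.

53.6°

Sort the longitudes: -77.4°, -37.3°, -35.7°, -23.8°.
Eastward gaps between consecutive values (wrapping around): 40.1°, 1.6°, 11.9°, 306.4°.
Largest gap = 306.4° ⇒ minimal covering band is its complement: 360° − 306.4° = 53.6°.
Band runs from -77.4° eastward to -23.8°.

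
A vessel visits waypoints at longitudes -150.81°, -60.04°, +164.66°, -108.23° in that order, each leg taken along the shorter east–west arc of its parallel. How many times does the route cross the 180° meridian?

2

Leg 1: -150.81° → -60.04°, shortest Δλ = 90.77° (east) — does not cross 180°.
Leg 2: -60.04° → +164.66°, shortest Δλ = -135.3° (west) — crosses 180°.
Leg 3: +164.66° → -108.23°, shortest Δλ = 87.11° (east) — crosses 180°.
Total crossings: 2.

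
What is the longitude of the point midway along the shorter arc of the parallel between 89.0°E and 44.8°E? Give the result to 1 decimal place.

Signed shortest Δλ from +89.0° to +44.8° is -44.2°.
Midpoint longitude = +89.0° + (-44.2°)/2 = +89.0° − 22.1° = +66.9°.

66.9°E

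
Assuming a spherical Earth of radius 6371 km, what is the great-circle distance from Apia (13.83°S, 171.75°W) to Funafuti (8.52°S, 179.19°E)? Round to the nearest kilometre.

1151 km

Δλ = 179.19 − -171.75 = 350.94°; wrapped into (−180°, 180°]: -9.06°.
Δφ = -8.52 − -13.83 = 5.31°.
a = sin²(Δφ/2) + cos φ₁ · cos φ₂ · sin²(Δλ/2) = 0.008136.
c = 2·atan2(√a, √(1−a)) = 0.18065 rad → d = 6371·c ≈ 1150.89 km.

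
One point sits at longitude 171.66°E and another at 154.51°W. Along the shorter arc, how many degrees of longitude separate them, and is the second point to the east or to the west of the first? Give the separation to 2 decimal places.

33.83° east

Raw difference: -154.51 − 171.66 = -326.17°.
Normalise into (−180°, 180°]: -326.17° + 360° = 33.83°.
Positive ⇒ the second point lies to the east; separation 33.83°.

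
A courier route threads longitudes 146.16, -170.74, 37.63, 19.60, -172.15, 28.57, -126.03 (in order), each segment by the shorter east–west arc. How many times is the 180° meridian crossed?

4

Leg 1: +146.16° → -170.74°, shortest Δλ = 43.1° (east) — crosses 180°.
Leg 2: -170.74° → +37.63°, shortest Δλ = -151.63° (west) — crosses 180°.
Leg 3: +37.63° → +19.60°, shortest Δλ = -18.03° (west) — does not cross 180°.
Leg 4: +19.60° → -172.15°, shortest Δλ = 168.25° (east) — crosses 180°.
Leg 5: -172.15° → +28.57°, shortest Δλ = -159.28° (west) — crosses 180°.
Leg 6: +28.57° → -126.03°, shortest Δλ = -154.6° (west) — does not cross 180°.
Total crossings: 4.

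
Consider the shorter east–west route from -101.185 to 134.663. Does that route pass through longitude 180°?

Naïve |134.663 − -101.185| = 235.848° > 180°, so the shorter arc goes the other way round — across 180°.
Signed shortest Δλ = ((134.663 − -101.185 + 180) mod 360) − 180 = -124.152°.
Going west by 124.152° from -101.185° passes through 180° before reaching +134.663°.

Yes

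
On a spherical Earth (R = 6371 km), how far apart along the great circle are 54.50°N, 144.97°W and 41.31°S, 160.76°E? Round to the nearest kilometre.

11834 km

Δλ = 160.76 − -144.97 = 305.73°; wrapped into (−180°, 180°]: -54.27°.
Δφ = -41.31 − 54.50 = -95.81°.
a = sin²(Δφ/2) + cos φ₁ · cos φ₂ · sin²(Δλ/2) = 0.641351.
c = 2·atan2(√a, √(1−a)) = 1.85741 rad → d = 6371·c ≈ 11833.53 km.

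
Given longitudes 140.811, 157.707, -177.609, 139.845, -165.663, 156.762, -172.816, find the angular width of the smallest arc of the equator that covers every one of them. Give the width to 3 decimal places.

54.492°

Sort the longitudes: -177.609°, -172.816°, -165.663°, +139.845°, +140.811°, +156.762°, +157.707°.
Eastward gaps between consecutive values (wrapping around): 4.793°, 7.153°, 305.508°, 0.966°, 15.951°, 0.945°, 24.684°.
Largest gap = 305.508° ⇒ minimal covering band is its complement: 360° − 305.508° = 54.492°.
Band runs from +139.845° eastward to -165.663°, crossing the antimeridian.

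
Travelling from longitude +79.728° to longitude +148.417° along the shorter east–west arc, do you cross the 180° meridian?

No

Signed shortest Δλ = ((148.417 − 79.728 + 180) mod 360) − 180 = 68.689°.
Going east by 68.689° from +79.728° reaches +148.417° without touching 180°.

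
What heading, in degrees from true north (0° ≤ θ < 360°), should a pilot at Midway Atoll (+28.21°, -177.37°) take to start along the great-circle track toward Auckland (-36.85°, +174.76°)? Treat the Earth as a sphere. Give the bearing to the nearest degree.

Δλ = 174.76 − -177.37 = 352.13°; wrapped into (−180°, 180°]: -7.87°.
θ = atan2( sin Δλ · cos φ₂ , cos φ₁ · sin φ₂ − sin φ₁ · cos φ₂ · cos Δλ )
  = atan2(-0.10957, -0.90319) = -173.083° → normalised to [0°, 360°): 186.917°.

187°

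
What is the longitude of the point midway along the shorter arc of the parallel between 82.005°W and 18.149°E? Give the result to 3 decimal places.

31.928°W

Signed shortest Δλ from -82.005° to +18.149° is +100.154°.
Midpoint longitude = -82.005° + (+100.154°)/2 = -82.005° + 50.077° = -31.928°.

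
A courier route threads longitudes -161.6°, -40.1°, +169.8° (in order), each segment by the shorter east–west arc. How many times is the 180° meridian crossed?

1

Leg 1: -161.6° → -40.1°, shortest Δλ = 121.5° (east) — does not cross 180°.
Leg 2: -40.1° → +169.8°, shortest Δλ = -150.1° (west) — crosses 180°.
Total crossings: 1.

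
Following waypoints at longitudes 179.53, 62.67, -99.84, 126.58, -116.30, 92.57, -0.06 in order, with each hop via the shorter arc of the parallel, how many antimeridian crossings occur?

3

Leg 1: +179.53° → +62.67°, shortest Δλ = -116.86° (west) — does not cross 180°.
Leg 2: +62.67° → -99.84°, shortest Δλ = -162.51° (west) — does not cross 180°.
Leg 3: -99.84° → +126.58°, shortest Δλ = -133.58° (west) — crosses 180°.
Leg 4: +126.58° → -116.30°, shortest Δλ = 117.12° (east) — crosses 180°.
Leg 5: -116.30° → +92.57°, shortest Δλ = -151.13° (west) — crosses 180°.
Leg 6: +92.57° → -0.06°, shortest Δλ = -92.63° (west) — does not cross 180°.
Total crossings: 3.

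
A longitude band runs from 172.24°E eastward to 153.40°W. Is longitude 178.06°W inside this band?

Yes

Band width going east from +172.24° to -153.40°: ((-153.40 − 172.24) mod 360) = 34.36°.
Offset of -178.06° east of the west edge: ((-178.06 − 172.24) mod 360) = 9.70°.
9.70° ≤ 34.36° ⇒ inside.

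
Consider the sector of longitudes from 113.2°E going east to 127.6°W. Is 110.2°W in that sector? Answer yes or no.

No

Band width going east from +113.2° to -127.6°: ((-127.6 − 113.2) mod 360) = 119.2°.
Offset of -110.2° east of the west edge: ((-110.2 − 113.2) mod 360) = 136.6°.
136.6° > 119.2° ⇒ outside.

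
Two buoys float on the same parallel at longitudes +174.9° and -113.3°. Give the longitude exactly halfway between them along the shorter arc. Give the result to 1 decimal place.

Signed shortest Δλ from +174.9° to -113.3° is +71.8°.
Midpoint longitude = +174.9° + (+71.8°)/2 = +174.9° + 35.9° = +210.8°.
Normalise into (−180°, 180°]: -149.2°.
(The naïve average (+174.9 + -113.3)/2 = 30.8° is on the wrong side of the globe.)

-149.2°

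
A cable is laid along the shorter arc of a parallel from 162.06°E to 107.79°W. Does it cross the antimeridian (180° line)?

Naïve |-107.79 − 162.06| = 269.85° > 180°, so the shorter arc goes the other way round — across 180°.
Signed shortest Δλ = ((-107.79 − 162.06 + 180) mod 360) − 180 = 90.15°.
Going east by 90.15° from +162.06° passes through 180° before reaching -107.79°.

Yes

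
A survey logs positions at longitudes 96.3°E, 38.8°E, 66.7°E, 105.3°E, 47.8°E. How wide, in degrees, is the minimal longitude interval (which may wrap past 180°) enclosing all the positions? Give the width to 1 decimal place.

Sort the longitudes: +38.8°, +47.8°, +66.7°, +96.3°, +105.3°.
Eastward gaps between consecutive values (wrapping around): 9.0°, 18.9°, 29.6°, 9.0°, 293.5°.
Largest gap = 293.5° ⇒ minimal covering band is its complement: 360° − 293.5° = 66.5°.
Band runs from +38.8° eastward to +105.3°.

66.5°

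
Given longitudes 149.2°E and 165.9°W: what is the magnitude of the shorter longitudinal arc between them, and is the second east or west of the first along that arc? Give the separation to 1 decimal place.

Raw difference: -165.9 − 149.2 = -315.1°.
Normalise into (−180°, 180°]: -315.1° + 360° = 44.9°.
Positive ⇒ the second point lies to the east; separation 44.9°.

44.9° east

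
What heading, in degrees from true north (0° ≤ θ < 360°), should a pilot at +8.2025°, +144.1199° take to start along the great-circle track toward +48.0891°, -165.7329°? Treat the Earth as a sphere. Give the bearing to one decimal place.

Δλ = -165.7329 − 144.1199 = -309.8528°; wrapped into (−180°, 180°]: 50.1472°.
θ = atan2( sin Δλ · cos φ₂ , cos φ₁ · sin φ₂ − sin φ₁ · cos φ₂ · cos Δλ )
  = atan2(0.51280, 0.67550) = 37.204° → normalised to [0°, 360°): 37.204°.

37.2°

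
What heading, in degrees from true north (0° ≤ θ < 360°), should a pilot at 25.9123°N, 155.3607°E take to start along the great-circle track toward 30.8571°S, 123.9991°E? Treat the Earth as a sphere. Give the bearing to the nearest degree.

Δλ = 123.9991 − 155.3607 = -31.3616°.
θ = atan2( sin Δλ · cos φ₂ , cos φ₁ · sin φ₂ − sin φ₁ · cos φ₂ · cos Δλ )
  = atan2(-0.44677, -0.78166) = -150.249° → normalised to [0°, 360°): 209.751°.

210°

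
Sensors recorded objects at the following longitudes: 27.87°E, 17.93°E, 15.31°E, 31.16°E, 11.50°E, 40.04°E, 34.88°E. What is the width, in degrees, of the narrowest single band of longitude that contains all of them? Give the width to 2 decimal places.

28.54°

Sort the longitudes: +11.50°, +15.31°, +17.93°, +27.87°, +31.16°, +34.88°, +40.04°.
Eastward gaps between consecutive values (wrapping around): 3.81°, 2.62°, 9.94°, 3.29°, 3.72°, 5.16°, 331.46°.
Largest gap = 331.46° ⇒ minimal covering band is its complement: 360° − 331.46° = 28.54°.
Band runs from +11.50° eastward to +40.04°.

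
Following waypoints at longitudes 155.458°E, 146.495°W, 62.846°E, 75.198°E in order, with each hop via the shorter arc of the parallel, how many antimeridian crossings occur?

2

Leg 1: +155.458° → -146.495°, shortest Δλ = 58.047° (east) — crosses 180°.
Leg 2: -146.495° → +62.846°, shortest Δλ = -150.659° (west) — crosses 180°.
Leg 3: +62.846° → +75.198°, shortest Δλ = 12.352° (east) — does not cross 180°.
Total crossings: 2.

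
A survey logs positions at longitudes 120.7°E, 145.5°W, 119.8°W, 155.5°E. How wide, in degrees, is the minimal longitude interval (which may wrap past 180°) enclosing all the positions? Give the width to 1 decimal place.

119.5°

Sort the longitudes: -145.5°, -119.8°, +120.7°, +155.5°.
Eastward gaps between consecutive values (wrapping around): 25.7°, 240.5°, 34.8°, 59.0°.
Largest gap = 240.5° ⇒ minimal covering band is its complement: 360° − 240.5° = 119.5°.
Band runs from +120.7° eastward to -119.8°, crossing the antimeridian.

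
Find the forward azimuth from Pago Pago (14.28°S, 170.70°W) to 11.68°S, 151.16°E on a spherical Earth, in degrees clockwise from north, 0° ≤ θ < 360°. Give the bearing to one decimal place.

Δλ = 151.16 − -170.70 = 321.86°; wrapped into (−180°, 180°]: -38.14°.
θ = atan2( sin Δλ · cos φ₂ , cos φ₁ · sin φ₂ − sin φ₁ · cos φ₂ · cos Δλ )
  = atan2(-0.60480, -0.00621) = -90.588° → normalised to [0°, 360°): 269.412°.

269.4°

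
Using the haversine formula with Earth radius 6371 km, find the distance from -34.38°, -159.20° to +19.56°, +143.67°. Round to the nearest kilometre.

Δλ = 143.67 − -159.20 = 302.87°; wrapped into (−180°, 180°]: -57.13°.
Δφ = 19.56 − -34.38 = 53.94°.
a = sin²(Δφ/2) + cos φ₁ · cos φ₂ · sin²(Δλ/2) = 0.383488.
c = 2·atan2(√a, √(1−a)) = 1.33561 rad → d = 6371·c ≈ 8509.17 km.

8509 km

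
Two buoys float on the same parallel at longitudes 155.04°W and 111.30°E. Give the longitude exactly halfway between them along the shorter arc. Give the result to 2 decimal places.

Signed shortest Δλ from -155.04° to +111.30° is -93.66°.
Midpoint longitude = -155.04° + (-93.66°)/2 = -155.04° − 46.83° = -201.87°.
Normalise into (−180°, 180°]: +158.13°.
(The naïve average (-155.04 + +111.30)/2 = -21.87° is on the wrong side of the globe.)

158.13°E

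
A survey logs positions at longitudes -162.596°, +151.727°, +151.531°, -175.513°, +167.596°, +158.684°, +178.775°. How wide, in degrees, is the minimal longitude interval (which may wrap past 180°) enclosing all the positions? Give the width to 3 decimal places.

Sort the longitudes: -175.513°, -162.596°, +151.531°, +151.727°, +158.684°, +167.596°, +178.775°.
Eastward gaps between consecutive values (wrapping around): 12.917°, 314.127°, 0.196°, 6.957°, 8.912°, 11.179°, 5.712°.
Largest gap = 314.127° ⇒ minimal covering band is its complement: 360° − 314.127° = 45.873°.
Band runs from +151.531° eastward to -162.596°, crossing the antimeridian.

45.873°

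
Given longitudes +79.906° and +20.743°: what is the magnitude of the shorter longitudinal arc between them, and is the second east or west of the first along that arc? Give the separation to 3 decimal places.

Raw difference: 20.743 − 79.906 = -59.163°.
Normalise into (−180°, 180°]: -59.163° stays -59.163°.
Negative ⇒ the second point lies to the west; separation 59.163°.

59.163° west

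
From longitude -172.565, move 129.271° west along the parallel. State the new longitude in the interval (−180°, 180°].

Start at -172.565°; shift −129.271° → -301.836°.
-301.836° lies outside (−180°, 180°]; add 360° → +58.164°.

+58.164°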